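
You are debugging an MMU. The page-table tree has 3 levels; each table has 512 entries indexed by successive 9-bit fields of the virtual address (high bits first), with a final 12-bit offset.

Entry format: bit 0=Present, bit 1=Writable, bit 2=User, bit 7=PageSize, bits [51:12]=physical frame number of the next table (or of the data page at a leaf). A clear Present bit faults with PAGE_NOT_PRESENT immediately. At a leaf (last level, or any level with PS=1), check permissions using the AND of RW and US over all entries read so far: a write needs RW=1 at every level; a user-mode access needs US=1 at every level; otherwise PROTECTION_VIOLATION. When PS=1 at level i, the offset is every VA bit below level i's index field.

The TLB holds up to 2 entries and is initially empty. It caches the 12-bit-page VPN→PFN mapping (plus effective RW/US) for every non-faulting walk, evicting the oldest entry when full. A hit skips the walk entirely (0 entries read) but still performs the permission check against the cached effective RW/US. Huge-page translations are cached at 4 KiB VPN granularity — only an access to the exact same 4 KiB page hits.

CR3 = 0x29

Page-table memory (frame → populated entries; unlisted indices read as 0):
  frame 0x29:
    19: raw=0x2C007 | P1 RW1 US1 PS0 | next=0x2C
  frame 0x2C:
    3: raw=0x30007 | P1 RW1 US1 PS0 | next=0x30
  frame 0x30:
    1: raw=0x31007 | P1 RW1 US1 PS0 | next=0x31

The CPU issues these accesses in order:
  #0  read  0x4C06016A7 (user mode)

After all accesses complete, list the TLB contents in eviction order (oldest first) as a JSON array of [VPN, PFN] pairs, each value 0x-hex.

Trace:
#0 VA=0x4C06016A7 (r,user):
  L0: frame=0x29 idx=19 entry=0x2C007 [P=1 RW=1 US=1 PS=0]
  L1: frame=0x2C idx=3 entry=0x30007 [P=1 RW=1 US=1 PS=0]
  L2: frame=0x30 idx=1 entry=0x31007 [P=1 RW=1 US=1 PS=0]
  ✓ 0x316A7  — 3 lookups

TLB: [["0x4C0601", "0x31"]]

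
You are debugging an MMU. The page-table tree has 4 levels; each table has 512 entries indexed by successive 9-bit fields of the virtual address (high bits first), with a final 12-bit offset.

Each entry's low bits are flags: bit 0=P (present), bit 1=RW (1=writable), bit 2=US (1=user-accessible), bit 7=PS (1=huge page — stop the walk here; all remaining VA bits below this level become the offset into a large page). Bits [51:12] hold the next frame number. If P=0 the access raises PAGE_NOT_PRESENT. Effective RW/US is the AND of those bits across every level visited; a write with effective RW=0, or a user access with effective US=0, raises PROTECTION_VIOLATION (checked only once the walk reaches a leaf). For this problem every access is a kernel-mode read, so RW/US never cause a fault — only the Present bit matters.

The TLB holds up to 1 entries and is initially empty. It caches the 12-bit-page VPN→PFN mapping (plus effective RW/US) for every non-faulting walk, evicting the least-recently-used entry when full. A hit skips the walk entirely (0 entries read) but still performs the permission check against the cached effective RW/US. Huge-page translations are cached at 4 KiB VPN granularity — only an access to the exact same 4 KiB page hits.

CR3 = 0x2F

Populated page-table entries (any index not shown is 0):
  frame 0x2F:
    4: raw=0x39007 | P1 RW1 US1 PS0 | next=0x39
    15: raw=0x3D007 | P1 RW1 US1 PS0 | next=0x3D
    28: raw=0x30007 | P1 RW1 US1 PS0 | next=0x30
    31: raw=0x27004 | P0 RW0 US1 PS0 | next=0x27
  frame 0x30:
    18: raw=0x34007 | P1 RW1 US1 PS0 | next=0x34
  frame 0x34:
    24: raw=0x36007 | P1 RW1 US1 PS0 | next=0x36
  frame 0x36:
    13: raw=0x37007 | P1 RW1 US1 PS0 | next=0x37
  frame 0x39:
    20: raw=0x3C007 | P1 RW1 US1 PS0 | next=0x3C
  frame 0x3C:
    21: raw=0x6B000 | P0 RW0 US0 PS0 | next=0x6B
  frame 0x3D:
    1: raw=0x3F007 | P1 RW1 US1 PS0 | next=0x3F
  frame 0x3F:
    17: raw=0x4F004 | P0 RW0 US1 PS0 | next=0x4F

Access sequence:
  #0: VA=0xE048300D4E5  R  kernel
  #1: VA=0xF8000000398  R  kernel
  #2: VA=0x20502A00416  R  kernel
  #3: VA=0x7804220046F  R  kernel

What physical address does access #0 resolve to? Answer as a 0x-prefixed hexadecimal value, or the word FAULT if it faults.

Trace:
#0 VA=0xE048300D4E5 (r,kernel):
  L0 @0x2F[28] → 0x30007  P=1,RW=1,US=1,PS=0
  L1 @0x30[18] → 0x34007  P=1,RW=1,US=1,PS=0
  L2 @0x34[24] → 0x36007  P=1,RW=1,US=1,PS=0
  L3 @0x36[13] → 0x37007  P=1,RW=1,US=1,PS=0
  ⇒ phys 0x374E5  [4 reads]
#1 VA=0xF8000000398 (r,kernel):
  L0 @0x2F[31] → 0x27004  P=0,RW=0,US=1,PS=0
  ⇒ fault: PAGE_NOT_PRESENT  — 1 lookups
#2 VA=0x20502A00416 (r,kernel):
  L0 @0x2F[4] → 0x39007  P=1,RW=1,US=1,PS=0
  L1 @0x39[20] → 0x3C007  P=1,RW=1,US=1,PS=0
  L2 @0x3C[21] → 0x6B000  P=0,RW=0,US=0,PS=0
  ⇒ fault: PAGE_NOT_PRESENT  — 3 lookups
#3 VA=0x7804220046F (r,kernel):
  L0 @0x2F[15] → 0x3D007  P=1,RW=1,US=1,PS=0
  L1 @0x3D[1] → 0x3F007  P=1,RW=1,US=1,PS=0
  L2 @0x3F[17] → 0x4F004  P=0,RW=0,US=1,PS=0
  ⇒ fault: PAGE_NOT_PRESENT  — 3 lookups

Access #0 PA: 0x374E5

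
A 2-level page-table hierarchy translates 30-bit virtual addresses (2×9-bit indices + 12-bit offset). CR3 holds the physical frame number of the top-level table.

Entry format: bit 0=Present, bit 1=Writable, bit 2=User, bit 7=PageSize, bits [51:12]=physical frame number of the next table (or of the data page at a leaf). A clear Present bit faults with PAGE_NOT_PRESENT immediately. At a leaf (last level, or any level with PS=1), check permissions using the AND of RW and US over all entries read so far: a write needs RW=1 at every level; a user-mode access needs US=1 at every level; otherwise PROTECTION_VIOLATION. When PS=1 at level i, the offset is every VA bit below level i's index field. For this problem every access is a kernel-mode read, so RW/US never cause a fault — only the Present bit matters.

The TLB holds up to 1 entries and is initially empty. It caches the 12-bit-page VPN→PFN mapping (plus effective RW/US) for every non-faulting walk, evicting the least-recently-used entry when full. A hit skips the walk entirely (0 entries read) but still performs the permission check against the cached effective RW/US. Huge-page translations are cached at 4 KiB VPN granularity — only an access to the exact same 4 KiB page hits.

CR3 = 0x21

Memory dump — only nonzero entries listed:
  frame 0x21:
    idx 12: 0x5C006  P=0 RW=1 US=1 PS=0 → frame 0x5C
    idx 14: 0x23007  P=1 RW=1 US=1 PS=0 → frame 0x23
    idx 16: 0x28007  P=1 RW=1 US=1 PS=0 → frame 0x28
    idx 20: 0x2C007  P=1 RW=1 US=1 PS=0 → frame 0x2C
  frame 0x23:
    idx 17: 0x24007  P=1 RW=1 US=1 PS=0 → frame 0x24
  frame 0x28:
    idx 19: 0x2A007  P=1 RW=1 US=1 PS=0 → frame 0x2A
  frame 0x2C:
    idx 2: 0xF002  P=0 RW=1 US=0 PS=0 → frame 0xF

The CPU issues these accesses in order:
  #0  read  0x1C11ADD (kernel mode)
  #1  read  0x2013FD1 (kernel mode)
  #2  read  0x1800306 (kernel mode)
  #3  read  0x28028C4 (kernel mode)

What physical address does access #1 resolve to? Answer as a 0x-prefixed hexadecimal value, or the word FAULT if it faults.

Per-access translation:
#0 VA=0x1C11ADD (r,kernel):
  lvl0: tbl 0x21, slot 14 ⇒ 0x23007 (P1/RW1/US1/PS0)
  lvl1: tbl 0x23, slot 17 ⇒ 0x24007 (P1/RW1/US1/PS0)
  → PA=0x24ADD  (2 entries read)
#1 VA=0x2013FD1 (r,kernel):
  lvl0: tbl 0x21, slot 16 ⇒ 0x28007 (P1/RW1/US1/PS0)
  lvl1: tbl 0x28, slot 19 ⇒ 0x2A007 (P1/RW1/US1/PS0)
  → PA=0x2AFD1  (2 entries read)
#2 VA=0x1800306 (r,kernel):
  lvl0: tbl 0x21, slot 12 ⇒ 0x5C006 (P0/RW1/US1/PS0)
  ⇒ fault: PAGE_NOT_PRESENT  — 1 lookups
#3 VA=0x28028C4 (r,kernel):
  lvl0: tbl 0x21, slot 20 ⇒ 0x2C007 (P1/RW1/US1/PS0)
  lvl1: tbl 0x2C, slot 2 ⇒ 0xF002 (P0/RW1/US0/PS0)
  ⇒ fault: PAGE_NOT_PRESENT  — 2 lookups

Access #1 PA: 0x2AFD1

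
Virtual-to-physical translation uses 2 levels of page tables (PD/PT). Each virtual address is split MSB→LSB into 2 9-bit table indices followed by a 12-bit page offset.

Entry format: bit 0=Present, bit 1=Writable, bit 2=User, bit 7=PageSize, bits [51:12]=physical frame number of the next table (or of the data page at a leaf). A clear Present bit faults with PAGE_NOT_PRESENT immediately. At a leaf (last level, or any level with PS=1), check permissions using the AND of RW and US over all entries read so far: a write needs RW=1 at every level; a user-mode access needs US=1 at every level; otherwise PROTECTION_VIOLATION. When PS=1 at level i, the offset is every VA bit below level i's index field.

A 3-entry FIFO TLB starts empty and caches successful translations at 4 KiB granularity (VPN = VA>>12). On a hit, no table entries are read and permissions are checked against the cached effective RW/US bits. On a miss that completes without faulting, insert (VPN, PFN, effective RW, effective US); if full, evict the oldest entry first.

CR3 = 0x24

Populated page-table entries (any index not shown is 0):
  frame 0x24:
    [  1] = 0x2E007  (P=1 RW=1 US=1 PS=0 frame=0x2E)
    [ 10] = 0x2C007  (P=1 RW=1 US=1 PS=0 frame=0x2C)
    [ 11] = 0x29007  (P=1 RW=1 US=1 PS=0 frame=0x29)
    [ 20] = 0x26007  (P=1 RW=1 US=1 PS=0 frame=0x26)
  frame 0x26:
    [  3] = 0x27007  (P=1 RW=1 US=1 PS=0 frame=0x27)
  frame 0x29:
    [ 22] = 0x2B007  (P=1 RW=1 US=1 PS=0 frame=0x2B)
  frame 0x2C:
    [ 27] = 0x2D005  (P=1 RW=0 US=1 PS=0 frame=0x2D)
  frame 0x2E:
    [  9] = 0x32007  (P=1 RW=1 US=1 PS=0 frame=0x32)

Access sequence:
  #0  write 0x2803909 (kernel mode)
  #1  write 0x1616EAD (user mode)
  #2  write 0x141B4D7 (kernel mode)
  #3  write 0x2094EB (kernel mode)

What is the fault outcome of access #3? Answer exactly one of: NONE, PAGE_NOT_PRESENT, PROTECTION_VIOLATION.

Per-access translation:
#0 VA=0x2803909 (w,kernel):
  L0: frame=0x24 idx=20 entry=0x26007 [P=1 RW=1 US=1 PS=0]
  L1: frame=0x26 idx=3 entry=0x27007 [P=1 RW=1 US=1 PS=0]
  → PA=0x27909  (2 entries read)
#1 VA=0x1616EAD (w,user):
  L0: frame=0x24 idx=11 entry=0x29007 [P=1 RW=1 US=1 PS=0]
  L1: frame=0x29 idx=22 entry=0x2B007 [P=1 RW=1 US=1 PS=0]
  → PA=0x2BEAD  (2 entries read)
#2 VA=0x141B4D7 (w,kernel):
  L0: frame=0x24 idx=10 entry=0x2C007 [P=1 RW=1 US=1 PS=0]
  L1: frame=0x2C idx=27 entry=0x2D005 [P=1 RW=0 US=1 PS=0]
  → PROTECTION_VIOLATION  (2 entries read)
#3 VA=0x2094EB (w,kernel):
  L0: frame=0x24 idx=1 entry=0x2E007 [P=1 RW=1 US=1 PS=0]
  L1: frame=0x2E idx=9 entry=0x32007 [P=1 RW=1 US=1 PS=0]
  → PA=0x324EB  (2 entries read)

Access #3 fault: NONE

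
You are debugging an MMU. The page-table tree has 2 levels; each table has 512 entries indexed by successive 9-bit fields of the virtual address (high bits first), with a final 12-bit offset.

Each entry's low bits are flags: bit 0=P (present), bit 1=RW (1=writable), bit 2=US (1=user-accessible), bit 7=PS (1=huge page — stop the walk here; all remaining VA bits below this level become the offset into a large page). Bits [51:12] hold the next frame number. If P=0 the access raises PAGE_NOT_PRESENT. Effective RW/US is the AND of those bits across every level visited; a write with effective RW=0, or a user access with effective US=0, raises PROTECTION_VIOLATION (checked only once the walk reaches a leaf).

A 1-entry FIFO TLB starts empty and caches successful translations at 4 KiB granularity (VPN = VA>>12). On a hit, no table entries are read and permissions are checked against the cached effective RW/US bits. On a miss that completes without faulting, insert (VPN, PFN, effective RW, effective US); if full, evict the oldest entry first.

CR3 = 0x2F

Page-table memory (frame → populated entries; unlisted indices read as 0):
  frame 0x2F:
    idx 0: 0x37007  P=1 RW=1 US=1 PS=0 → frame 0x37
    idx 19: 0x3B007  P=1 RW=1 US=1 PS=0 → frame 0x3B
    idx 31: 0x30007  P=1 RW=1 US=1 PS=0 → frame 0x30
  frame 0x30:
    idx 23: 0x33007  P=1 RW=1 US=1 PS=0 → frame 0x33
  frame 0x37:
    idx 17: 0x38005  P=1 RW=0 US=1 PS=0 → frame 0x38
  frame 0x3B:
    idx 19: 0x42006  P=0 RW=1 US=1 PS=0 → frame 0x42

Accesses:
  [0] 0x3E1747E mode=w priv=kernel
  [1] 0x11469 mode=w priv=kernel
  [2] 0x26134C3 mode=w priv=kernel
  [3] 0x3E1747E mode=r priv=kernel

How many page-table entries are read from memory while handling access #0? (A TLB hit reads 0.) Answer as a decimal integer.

Trace:
#0 VA=0x3E1747E (w,kernel):
  lvl0: tbl 0x2F, slot 31 ⇒ 0x30007 (P1/RW1/US1/PS0)
  lvl1: tbl 0x30, slot 23 ⇒ 0x33007 (P1/RW1/US1/PS0)
  → PA=0x3347E  (2 entries read)
#1 VA=0x11469 (w,kernel):
  lvl0: tbl 0x2F, slot 0 ⇒ 0x37007 (P1/RW1/US1/PS0)
  lvl1: tbl 0x37, slot 17 ⇒ 0x38005 (P1/RW0/US1/PS0)
  ✗ PROTECTION_VIOLATION  [2 reads]
#2 VA=0x26134C3 (w,kernel):
  lvl0: tbl 0x2F, slot 19 ⇒ 0x3B007 (P1/RW1/US1/PS0)
  lvl1: tbl 0x3B, slot 19 ⇒ 0x42006 (P0/RW1/US1/PS0)
  ✗ PAGE_NOT_PRESENT  [2 reads]
#3 VA=0x3E1747E (r,kernel):
  TLB hit vpn=0x3E17 → PA=0x3347E

Entries read for #0: 2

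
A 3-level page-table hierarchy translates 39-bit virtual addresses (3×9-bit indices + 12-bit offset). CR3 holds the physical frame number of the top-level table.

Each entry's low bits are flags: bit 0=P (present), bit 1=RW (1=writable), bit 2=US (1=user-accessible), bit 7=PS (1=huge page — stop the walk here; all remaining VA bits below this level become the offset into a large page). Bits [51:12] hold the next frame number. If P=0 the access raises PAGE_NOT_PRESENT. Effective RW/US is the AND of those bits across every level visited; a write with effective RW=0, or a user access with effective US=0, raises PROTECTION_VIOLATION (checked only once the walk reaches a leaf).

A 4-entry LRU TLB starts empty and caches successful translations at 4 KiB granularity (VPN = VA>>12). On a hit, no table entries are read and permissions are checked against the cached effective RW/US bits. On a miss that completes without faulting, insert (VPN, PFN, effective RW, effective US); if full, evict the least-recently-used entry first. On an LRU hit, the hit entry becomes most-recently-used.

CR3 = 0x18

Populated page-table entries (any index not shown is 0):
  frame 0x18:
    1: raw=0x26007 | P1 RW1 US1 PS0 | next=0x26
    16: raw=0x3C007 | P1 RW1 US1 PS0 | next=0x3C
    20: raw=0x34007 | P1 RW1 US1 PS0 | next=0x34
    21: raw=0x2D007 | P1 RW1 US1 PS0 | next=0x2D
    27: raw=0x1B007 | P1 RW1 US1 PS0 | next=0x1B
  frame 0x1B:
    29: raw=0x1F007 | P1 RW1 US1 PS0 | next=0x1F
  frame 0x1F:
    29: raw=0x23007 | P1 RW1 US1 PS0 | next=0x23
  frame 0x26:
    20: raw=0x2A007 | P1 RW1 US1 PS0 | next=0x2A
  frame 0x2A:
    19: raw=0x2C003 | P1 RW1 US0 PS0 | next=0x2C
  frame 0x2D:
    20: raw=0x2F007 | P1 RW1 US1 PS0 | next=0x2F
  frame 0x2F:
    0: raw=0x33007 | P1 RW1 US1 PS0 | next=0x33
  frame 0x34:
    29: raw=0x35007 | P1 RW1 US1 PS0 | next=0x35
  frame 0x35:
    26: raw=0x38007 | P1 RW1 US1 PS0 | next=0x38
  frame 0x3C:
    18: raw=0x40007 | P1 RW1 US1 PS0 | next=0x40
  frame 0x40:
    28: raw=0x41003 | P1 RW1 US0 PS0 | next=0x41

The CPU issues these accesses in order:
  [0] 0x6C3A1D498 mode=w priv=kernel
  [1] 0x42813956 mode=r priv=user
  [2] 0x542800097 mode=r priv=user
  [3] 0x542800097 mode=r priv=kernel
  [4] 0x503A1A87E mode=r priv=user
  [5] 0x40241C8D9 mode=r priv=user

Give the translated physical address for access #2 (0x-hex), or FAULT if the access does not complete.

Walk each access:
#0 VA=0x6C3A1D498 (w,kernel):
  lvl0: tbl 0x18, slot 27 ⇒ 0x1B007 (P1/RW1/US1/PS0)
  lvl1: tbl 0x1B, slot 29 ⇒ 0x1F007 (P1/RW1/US1/PS0)
  lvl2: tbl 0x1F, slot 29 ⇒ 0x23007 (P1/RW1/US1/PS0)
  → PA=0x23498  (3 entries read)
#1 VA=0x42813956 (r,user):
  lvl0: tbl 0x18, slot 1 ⇒ 0x26007 (P1/RW1/US1/PS0)
  lvl1: tbl 0x26, slot 20 ⇒ 0x2A007 (P1/RW1/US1/PS0)
  lvl2: tbl 0x2A, slot 19 ⇒ 0x2C003 (P1/RW1/US0/PS0)
  → PROTECTION_VIOLATION  (3 entries read)
#2 VA=0x542800097 (r,user):
  lvl0: tbl 0x18, slot 21 ⇒ 0x2D007 (P1/RW1/US1/PS0)
  lvl1: tbl 0x2D, slot 20 ⇒ 0x2F007 (P1/RW1/US1/PS0)
  lvl2: tbl 0x2F, slot 0 ⇒ 0x33007 (P1/RW1/US1/PS0)
  → PA=0x33097  (3 entries read)
#3 VA=0x542800097 (r,kernel):
  TLB hit vpn=0x542800 → PA=0x33097
#4 VA=0x503A1A87E (r,user):
  lvl0: tbl 0x18, slot 20 ⇒ 0x34007 (P1/RW1/US1/PS0)
  lvl1: tbl 0x34, slot 29 ⇒ 0x35007 (P1/RW1/US1/PS0)
  lvl2: tbl 0x35, slot 26 ⇒ 0x38007 (P1/RW1/US1/PS0)
  → PA=0x3887E  (3 entries read)
#5 VA=0x40241C8D9 (r,user):
  lvl0: tbl 0x18, slot 16 ⇒ 0x3C007 (P1/RW1/US1/PS0)
  lvl1: tbl 0x3C, slot 18 ⇒ 0x40007 (P1/RW1/US1/PS0)
  lvl2: tbl 0x40, slot 28 ⇒ 0x41003 (P1/RW1/US0/PS0)
  → PROTECTION_VIOLATION  (3 entries read)

Access #2 PA: 0x33097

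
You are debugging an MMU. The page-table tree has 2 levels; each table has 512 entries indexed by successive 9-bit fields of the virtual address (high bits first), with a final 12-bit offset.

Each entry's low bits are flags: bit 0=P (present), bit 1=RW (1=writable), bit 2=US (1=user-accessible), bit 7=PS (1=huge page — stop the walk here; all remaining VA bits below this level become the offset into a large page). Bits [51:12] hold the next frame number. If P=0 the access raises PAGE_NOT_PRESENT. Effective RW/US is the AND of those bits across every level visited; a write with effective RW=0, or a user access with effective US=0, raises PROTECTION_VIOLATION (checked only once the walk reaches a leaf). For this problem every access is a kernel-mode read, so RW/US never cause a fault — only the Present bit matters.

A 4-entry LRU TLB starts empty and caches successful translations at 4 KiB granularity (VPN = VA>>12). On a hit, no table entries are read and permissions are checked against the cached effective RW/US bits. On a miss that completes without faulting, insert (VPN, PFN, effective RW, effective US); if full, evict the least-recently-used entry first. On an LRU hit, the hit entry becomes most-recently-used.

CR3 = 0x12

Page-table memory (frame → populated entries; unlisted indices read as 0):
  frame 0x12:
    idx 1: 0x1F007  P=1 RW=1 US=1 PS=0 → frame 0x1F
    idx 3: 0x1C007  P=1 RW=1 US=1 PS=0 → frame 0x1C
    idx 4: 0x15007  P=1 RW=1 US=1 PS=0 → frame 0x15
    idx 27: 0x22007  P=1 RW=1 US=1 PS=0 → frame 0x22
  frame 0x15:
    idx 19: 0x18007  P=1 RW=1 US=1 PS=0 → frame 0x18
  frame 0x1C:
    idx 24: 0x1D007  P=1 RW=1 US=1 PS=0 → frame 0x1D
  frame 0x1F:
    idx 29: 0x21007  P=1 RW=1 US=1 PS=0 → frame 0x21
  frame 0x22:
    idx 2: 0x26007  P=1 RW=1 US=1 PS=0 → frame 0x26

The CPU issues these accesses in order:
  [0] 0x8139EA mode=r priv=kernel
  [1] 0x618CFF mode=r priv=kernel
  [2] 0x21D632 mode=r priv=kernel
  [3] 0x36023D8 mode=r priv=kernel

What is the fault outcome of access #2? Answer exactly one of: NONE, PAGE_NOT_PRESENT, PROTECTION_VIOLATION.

Walk each access:
#0 VA=0x8139EA (r,kernel):
  [0] read 0x12 idx=4: raw=0x15007 flags P=1 W=1 U=1 S=0
  [1] read 0x15 idx=19: raw=0x18007 flags P=1 W=1 U=1 S=0
  → PA=0x189EA  (2 entries read)
#1 VA=0x618CFF (r,kernel):
  [0] read 0x12 idx=3: raw=0x1C007 flags P=1 W=1 U=1 S=0
  [1] read 0x1C idx=24: raw=0x1D007 flags P=1 W=1 U=1 S=0
  → PA=0x1DCFF  (2 entries read)
#2 VA=0x21D632 (r,kernel):
  [0] read 0x12 idx=1: raw=0x1F007 flags P=1 W=1 U=1 S=0
  [1] read 0x1F idx=29: raw=0x21007 flags P=1 W=1 U=1 S=0
  → PA=0x21632  (2 entries read)
#3 VA=0x36023D8 (r,kernel):
  [0] read 0x12 idx=27: raw=0x22007 flags P=1 W=1 U=1 S=0
  [1] read 0x22 idx=2: raw=0x26007 flags P=1 W=1 U=1 S=0
  → PA=0x263D8  (2 entries read)

Access #2 fault: NONE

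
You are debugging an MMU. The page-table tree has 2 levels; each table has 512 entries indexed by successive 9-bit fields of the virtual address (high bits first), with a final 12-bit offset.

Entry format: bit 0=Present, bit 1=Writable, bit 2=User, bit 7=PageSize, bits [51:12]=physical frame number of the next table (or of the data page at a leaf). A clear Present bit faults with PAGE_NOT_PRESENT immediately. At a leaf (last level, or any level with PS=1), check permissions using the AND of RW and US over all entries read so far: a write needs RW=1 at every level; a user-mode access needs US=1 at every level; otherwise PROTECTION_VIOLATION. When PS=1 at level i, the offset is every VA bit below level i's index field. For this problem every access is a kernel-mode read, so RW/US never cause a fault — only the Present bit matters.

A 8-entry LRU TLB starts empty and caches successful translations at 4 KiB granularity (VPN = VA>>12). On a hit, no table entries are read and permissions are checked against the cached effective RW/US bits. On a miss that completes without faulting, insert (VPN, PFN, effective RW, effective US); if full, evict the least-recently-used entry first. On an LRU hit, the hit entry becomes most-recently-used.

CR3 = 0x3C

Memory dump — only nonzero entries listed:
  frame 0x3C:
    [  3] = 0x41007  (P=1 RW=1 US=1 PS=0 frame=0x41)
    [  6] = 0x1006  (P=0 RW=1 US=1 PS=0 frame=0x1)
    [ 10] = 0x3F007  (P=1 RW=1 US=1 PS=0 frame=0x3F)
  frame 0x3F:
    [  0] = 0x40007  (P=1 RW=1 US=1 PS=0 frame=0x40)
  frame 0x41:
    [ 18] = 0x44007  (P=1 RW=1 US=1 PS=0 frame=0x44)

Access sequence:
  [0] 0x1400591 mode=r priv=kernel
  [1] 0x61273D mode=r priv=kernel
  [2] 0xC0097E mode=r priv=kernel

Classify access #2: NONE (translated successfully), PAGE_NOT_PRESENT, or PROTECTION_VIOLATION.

Per-access translation:
#0 VA=0x1400591 (r,kernel):
  [0] read 0x3C idx=10: raw=0x3F007 flags P=1 W=1 U=1 S=0
  [1] read 0x3F idx=0: raw=0x40007 flags P=1 W=1 U=1 S=0
  ⇒ phys 0x40591  [2 reads]
#1 VA=0x61273D (r,kernel):
  [0] read 0x3C idx=3: raw=0x41007 flags P=1 W=1 U=1 S=0
  [1] read 0x41 idx=18: raw=0x44007 flags P=1 W=1 U=1 S=0
  ⇒ phys 0x4473D  [2 reads]
#2 VA=0xC0097E (r,kernel):
  [0] read 0x3C idx=6: raw=0x1006 flags P=0 W=1 U=1 S=0
  ✗ PAGE_NOT_PRESENT  [1 reads]

Access #2 fault: PAGE_NOT_PRESENT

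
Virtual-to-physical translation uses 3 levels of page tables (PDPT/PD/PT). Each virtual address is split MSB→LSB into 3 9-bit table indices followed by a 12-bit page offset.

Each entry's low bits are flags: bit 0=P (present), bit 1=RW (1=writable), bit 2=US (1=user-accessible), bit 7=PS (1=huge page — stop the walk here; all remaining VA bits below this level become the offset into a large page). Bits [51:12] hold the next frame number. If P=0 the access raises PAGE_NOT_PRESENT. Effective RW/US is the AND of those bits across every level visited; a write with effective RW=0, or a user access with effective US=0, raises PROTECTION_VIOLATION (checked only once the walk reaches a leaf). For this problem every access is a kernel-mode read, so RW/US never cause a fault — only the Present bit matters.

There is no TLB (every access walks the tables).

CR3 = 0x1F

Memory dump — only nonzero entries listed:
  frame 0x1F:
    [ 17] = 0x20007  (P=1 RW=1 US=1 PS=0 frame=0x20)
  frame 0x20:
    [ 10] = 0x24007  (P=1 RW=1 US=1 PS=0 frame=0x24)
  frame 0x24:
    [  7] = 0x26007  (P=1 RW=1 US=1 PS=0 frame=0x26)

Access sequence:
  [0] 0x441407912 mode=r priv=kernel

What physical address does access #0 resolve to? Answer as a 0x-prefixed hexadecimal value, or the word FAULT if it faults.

Walk each access:
#0 VA=0x441407912 (r,kernel):
  L0 @0x1F[17] → 0x20007  P=1,RW=1,US=1,PS=0
  L1 @0x20[10] → 0x24007  P=1,RW=1,US=1,PS=0
  L2 @0x24[7] → 0x26007  P=1,RW=1,US=1,PS=0
  ✓ 0x26912  — 3 lookups

Access #0 PA: 0x26912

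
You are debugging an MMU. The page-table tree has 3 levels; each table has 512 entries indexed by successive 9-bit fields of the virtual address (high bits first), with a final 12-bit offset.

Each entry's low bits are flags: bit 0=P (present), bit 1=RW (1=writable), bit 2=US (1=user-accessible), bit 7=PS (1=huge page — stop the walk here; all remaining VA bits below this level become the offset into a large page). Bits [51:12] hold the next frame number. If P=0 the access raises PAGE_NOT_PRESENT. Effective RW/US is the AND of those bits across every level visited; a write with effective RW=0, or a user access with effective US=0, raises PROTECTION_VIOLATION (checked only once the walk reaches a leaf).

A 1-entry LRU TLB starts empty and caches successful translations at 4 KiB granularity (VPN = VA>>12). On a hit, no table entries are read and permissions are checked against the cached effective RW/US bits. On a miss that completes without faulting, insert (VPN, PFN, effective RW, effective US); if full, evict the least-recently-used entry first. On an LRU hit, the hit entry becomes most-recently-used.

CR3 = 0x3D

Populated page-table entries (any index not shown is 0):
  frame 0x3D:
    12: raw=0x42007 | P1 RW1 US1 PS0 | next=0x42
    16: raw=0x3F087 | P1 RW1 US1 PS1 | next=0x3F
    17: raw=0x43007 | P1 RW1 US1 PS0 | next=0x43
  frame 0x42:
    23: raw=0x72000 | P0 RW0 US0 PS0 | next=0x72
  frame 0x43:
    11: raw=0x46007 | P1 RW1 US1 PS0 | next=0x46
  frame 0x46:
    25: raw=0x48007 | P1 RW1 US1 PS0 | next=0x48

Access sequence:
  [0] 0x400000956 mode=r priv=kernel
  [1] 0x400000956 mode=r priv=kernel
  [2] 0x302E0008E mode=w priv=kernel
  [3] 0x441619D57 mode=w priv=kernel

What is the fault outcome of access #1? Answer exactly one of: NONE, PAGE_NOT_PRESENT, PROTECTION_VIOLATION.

Walk each access:
#0 VA=0x400000956 (r,kernel):
  [0] read 0x3D idx=16: raw=0x3F087 flags P=1 W=1 U=1 S=1
  → PA=0x3F956 (huge @L0)  (1 entries read)
#1 VA=0x400000956 (r,kernel):
  TLB hit vpn=0x400000 → PA=0x3F956
#2 VA=0x302E0008E (w,kernel):
  [0] read 0x3D idx=12: raw=0x42007 flags P=1 W=1 U=1 S=0
  [1] read 0x42 idx=23: raw=0x72000 flags P=0 W=0 U=0 S=0
  ✗ PAGE_NOT_PRESENT  [2 reads]
#3 VA=0x441619D57 (w,kernel):
  [0] read 0x3D idx=17: raw=0x43007 flags P=1 W=1 U=1 S=0
  [1] read 0x43 idx=11: raw=0x46007 flags P=1 W=1 U=1 S=0
  [2] read 0x46 idx=25: raw=0x48007 flags P=1 W=1 U=1 S=0
  → PA=0x48D57  (3 entries read)

Access #1 fault: NONE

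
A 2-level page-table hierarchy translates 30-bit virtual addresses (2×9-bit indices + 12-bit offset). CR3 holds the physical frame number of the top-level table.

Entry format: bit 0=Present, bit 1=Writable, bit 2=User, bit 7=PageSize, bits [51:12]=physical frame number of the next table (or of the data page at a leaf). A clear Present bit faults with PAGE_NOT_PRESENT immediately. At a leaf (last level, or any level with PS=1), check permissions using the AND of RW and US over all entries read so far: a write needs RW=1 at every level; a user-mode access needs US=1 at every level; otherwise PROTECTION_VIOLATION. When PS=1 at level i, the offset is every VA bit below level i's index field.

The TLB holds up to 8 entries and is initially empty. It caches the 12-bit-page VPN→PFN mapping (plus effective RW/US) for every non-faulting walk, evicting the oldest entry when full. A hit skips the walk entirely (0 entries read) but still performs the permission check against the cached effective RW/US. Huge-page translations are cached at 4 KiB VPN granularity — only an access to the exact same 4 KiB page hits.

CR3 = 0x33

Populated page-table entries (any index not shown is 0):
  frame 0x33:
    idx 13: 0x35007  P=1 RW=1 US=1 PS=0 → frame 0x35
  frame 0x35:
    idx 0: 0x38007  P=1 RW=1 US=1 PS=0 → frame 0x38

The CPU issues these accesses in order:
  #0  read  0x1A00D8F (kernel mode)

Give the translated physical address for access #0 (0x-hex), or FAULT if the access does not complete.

Per-access translation:
#0 VA=0x1A00D8F (r,kernel):
  [0] read 0x33 idx=13: raw=0x35007 flags P=1 W=1 U=1 S=0
  [1] read 0x35 idx=0: raw=0x38007 flags P=1 W=1 U=1 S=0
  → PA=0x38D8F  (2 entries read)

Access #0 PA: 0x38D8F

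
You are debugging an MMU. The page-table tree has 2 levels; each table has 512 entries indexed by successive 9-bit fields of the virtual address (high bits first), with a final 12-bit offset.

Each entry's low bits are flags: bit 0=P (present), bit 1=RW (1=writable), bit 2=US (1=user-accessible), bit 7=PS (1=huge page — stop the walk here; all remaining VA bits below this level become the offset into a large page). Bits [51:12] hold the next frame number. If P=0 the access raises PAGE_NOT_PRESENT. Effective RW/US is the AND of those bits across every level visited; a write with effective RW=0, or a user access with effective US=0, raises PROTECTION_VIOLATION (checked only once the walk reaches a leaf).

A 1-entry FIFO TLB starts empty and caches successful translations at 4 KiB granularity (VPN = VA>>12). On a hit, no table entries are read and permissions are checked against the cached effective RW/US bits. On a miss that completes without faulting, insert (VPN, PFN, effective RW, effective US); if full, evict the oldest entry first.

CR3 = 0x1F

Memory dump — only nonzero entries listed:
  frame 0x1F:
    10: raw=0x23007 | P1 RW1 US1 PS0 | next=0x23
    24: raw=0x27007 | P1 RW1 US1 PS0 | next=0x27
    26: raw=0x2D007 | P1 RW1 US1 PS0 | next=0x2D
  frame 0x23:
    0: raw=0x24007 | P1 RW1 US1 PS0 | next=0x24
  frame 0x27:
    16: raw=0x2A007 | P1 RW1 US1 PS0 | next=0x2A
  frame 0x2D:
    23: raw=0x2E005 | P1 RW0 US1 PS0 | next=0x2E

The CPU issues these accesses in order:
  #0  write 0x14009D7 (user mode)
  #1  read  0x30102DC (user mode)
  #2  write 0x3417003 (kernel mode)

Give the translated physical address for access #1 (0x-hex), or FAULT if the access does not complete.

Trace:
#0 VA=0x14009D7 (w,user):
  [0] read 0x1F idx=10: raw=0x23007 flags P=1 W=1 U=1 S=0
  [1] read 0x23 idx=0: raw=0x24007 flags P=1 W=1 U=1 S=0
  → PA=0x249D7  (2 entries read)
#1 VA=0x30102DC (r,user):
  [0] read 0x1F idx=24: raw=0x27007 flags P=1 W=1 U=1 S=0
  [1] read 0x27 idx=16: raw=0x2A007 flags P=1 W=1 U=1 S=0
  → PA=0x2A2DC  (2 entries read)
#2 VA=0x3417003 (w,kernel):
  [0] read 0x1F idx=26: raw=0x2D007 flags P=1 W=1 U=1 S=0
  [1] read 0x2D idx=23: raw=0x2E005 flags P=1 W=0 U=1 S=0
  → PROTECTION_VIOLATION  (2 entries read)

Access #1 PA: 0x2A2DC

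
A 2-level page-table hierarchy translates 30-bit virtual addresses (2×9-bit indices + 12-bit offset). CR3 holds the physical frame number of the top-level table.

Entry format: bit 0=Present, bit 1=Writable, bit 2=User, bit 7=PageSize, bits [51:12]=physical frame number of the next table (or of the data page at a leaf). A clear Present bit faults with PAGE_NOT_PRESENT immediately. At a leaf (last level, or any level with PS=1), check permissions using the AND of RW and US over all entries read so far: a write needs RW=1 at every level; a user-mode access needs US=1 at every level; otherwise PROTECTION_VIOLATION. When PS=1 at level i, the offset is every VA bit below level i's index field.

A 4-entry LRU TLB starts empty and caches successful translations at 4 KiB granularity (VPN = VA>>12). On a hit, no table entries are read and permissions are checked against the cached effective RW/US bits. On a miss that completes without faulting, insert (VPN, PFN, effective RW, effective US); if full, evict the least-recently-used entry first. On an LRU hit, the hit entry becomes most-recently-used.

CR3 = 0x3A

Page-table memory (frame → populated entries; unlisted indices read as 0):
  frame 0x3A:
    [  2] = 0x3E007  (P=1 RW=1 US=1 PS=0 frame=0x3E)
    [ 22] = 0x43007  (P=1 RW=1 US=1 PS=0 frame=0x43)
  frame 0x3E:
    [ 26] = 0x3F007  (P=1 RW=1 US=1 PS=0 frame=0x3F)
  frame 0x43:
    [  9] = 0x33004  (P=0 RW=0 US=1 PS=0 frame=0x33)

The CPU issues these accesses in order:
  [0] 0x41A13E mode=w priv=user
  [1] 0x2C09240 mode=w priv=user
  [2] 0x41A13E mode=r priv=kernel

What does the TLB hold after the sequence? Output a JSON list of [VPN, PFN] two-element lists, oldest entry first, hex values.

Trace:
#0 VA=0x41A13E (w,user):
  lvl0: tbl 0x3A, slot 2 ⇒ 0x3E007 (P1/RW1/US1/PS0)
  lvl1: tbl 0x3E, slot 26 ⇒ 0x3F007 (P1/RW1/US1/PS0)
  → PA=0x3F13E  (2 entries read)
#1 VA=0x2C09240 (w,user):
  lvl0: tbl 0x3A, slot 22 ⇒ 0x43007 (P1/RW1/US1/PS0)
  lvl1: tbl 0x43, slot 9 ⇒ 0x33004 (P0/RW0/US1/PS0)
  → PAGE_NOT_PRESENT  (2 entries read)
#2 VA=0x41A13E (r,kernel):
  TLB hit vpn=0x41A → PA=0x3F13E

TLB: [["0x41A", "0x3F"]]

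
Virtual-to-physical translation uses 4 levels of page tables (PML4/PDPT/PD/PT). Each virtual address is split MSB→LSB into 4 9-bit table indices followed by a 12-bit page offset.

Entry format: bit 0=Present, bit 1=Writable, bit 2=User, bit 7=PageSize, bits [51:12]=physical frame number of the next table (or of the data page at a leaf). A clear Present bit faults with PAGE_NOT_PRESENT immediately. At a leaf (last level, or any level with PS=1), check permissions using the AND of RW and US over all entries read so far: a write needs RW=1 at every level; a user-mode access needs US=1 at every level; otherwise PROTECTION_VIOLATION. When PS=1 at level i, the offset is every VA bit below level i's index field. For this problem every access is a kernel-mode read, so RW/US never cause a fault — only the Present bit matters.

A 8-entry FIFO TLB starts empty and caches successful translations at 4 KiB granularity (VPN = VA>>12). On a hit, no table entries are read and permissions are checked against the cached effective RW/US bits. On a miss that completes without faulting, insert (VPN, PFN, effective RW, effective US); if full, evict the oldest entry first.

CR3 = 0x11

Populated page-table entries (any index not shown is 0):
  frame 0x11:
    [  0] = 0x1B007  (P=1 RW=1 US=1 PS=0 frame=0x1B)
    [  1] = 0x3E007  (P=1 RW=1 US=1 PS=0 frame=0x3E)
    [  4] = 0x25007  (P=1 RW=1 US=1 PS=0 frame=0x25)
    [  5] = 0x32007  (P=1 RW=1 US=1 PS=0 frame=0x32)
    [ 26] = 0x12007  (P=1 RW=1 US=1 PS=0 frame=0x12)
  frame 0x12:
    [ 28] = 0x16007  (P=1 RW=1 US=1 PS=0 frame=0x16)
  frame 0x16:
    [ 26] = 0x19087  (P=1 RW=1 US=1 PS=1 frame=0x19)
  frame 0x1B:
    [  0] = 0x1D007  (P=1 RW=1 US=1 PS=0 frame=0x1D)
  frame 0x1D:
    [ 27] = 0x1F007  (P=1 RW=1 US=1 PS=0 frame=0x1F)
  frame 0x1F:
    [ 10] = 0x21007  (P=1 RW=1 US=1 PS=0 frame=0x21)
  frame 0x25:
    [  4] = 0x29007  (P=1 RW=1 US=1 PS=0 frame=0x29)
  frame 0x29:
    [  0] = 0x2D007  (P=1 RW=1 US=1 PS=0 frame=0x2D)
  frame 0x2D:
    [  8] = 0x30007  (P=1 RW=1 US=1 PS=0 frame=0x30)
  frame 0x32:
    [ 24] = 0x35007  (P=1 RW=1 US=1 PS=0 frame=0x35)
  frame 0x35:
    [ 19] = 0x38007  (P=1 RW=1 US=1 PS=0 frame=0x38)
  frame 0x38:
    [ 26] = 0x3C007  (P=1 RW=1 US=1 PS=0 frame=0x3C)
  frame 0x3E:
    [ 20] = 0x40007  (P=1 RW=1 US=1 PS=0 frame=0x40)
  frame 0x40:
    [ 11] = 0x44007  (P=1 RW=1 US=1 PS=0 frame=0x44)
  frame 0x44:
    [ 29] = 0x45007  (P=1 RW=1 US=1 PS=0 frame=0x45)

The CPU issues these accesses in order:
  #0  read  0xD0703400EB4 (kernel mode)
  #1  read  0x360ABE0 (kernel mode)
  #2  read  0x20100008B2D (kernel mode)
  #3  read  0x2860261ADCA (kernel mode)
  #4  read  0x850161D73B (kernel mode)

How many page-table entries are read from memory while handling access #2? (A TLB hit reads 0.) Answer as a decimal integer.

Walk each access:
#0 VA=0xD0703400EB4 (r,kernel):
  lvl0: tbl 0x11, slot 26 ⇒ 0x12007 (P1/RW1/US1/PS0)
  lvl1: tbl 0x12, slot 28 ⇒ 0x16007 (P1/RW1/US1/PS0)
  lvl2: tbl 0x16, slot 26 ⇒ 0x19087 (P1/RW1/US1/PS1)
  ⇒ phys 0x19EB4 (huge @L2)  [3 reads]
#1 VA=0x360ABE0 (r,kernel):
  lvl0: tbl 0x11, slot 0 ⇒ 0x1B007 (P1/RW1/US1/PS0)
  lvl1: tbl 0x1B, slot 0 ⇒ 0x1D007 (P1/RW1/US1/PS0)
  lvl2: tbl 0x1D, slot 27 ⇒ 0x1F007 (P1/RW1/US1/PS0)
  lvl3: tbl 0x1F, slot 10 ⇒ 0x21007 (P1/RW1/US1/PS0)
  ⇒ phys 0x21BE0  [4 reads]
#2 VA=0x20100008B2D (r,kernel):
  lvl0: tbl 0x11, slot 4 ⇒ 0x25007 (P1/RW1/US1/PS0)
  lvl1: tbl 0x25, slot 4 ⇒ 0x29007 (P1/RW1/US1/PS0)
  lvl2: tbl 0x29, slot 0 ⇒ 0x2D007 (P1/RW1/US1/PS0)
  lvl3: tbl 0x2D, slot 8 ⇒ 0x30007 (P1/RW1/US1/PS0)
  ⇒ phys 0x30B2D  [4 reads]
#3 VA=0x2860261ADCA (r,kernel):
  lvl0: tbl 0x11, slot 5 ⇒ 0x32007 (P1/RW1/US1/PS0)
  lvl1: tbl 0x32, slot 24 ⇒ 0x35007 (P1/RW1/US1/PS0)
  lvl2: tbl 0x35, slot 19 ⇒ 0x38007 (P1/RW1/US1/PS0)
  lvl3: tbl 0x38, slot 26 ⇒ 0x3C007 (P1/RW1/US1/PS0)
  ⇒ phys 0x3CDCA  [4 reads]
#4 VA=0x850161D73B (r,kernel):
  lvl0: tbl 0x11, slot 1 ⇒ 0x3E007 (P1/RW1/US1/PS0)
  lvl1: tbl 0x3E, slot 20 ⇒ 0x40007 (P1/RW1/US1/PS0)
  lvl2: tbl 0x40, slot 11 ⇒ 0x44007 (P1/RW1/US1/PS0)
  lvl3: tbl 0x44, slot 29 ⇒ 0x45007 (P1/RW1/US1/PS0)
  ⇒ phys 0x4573B  [4 reads]

Entries read for #2: 4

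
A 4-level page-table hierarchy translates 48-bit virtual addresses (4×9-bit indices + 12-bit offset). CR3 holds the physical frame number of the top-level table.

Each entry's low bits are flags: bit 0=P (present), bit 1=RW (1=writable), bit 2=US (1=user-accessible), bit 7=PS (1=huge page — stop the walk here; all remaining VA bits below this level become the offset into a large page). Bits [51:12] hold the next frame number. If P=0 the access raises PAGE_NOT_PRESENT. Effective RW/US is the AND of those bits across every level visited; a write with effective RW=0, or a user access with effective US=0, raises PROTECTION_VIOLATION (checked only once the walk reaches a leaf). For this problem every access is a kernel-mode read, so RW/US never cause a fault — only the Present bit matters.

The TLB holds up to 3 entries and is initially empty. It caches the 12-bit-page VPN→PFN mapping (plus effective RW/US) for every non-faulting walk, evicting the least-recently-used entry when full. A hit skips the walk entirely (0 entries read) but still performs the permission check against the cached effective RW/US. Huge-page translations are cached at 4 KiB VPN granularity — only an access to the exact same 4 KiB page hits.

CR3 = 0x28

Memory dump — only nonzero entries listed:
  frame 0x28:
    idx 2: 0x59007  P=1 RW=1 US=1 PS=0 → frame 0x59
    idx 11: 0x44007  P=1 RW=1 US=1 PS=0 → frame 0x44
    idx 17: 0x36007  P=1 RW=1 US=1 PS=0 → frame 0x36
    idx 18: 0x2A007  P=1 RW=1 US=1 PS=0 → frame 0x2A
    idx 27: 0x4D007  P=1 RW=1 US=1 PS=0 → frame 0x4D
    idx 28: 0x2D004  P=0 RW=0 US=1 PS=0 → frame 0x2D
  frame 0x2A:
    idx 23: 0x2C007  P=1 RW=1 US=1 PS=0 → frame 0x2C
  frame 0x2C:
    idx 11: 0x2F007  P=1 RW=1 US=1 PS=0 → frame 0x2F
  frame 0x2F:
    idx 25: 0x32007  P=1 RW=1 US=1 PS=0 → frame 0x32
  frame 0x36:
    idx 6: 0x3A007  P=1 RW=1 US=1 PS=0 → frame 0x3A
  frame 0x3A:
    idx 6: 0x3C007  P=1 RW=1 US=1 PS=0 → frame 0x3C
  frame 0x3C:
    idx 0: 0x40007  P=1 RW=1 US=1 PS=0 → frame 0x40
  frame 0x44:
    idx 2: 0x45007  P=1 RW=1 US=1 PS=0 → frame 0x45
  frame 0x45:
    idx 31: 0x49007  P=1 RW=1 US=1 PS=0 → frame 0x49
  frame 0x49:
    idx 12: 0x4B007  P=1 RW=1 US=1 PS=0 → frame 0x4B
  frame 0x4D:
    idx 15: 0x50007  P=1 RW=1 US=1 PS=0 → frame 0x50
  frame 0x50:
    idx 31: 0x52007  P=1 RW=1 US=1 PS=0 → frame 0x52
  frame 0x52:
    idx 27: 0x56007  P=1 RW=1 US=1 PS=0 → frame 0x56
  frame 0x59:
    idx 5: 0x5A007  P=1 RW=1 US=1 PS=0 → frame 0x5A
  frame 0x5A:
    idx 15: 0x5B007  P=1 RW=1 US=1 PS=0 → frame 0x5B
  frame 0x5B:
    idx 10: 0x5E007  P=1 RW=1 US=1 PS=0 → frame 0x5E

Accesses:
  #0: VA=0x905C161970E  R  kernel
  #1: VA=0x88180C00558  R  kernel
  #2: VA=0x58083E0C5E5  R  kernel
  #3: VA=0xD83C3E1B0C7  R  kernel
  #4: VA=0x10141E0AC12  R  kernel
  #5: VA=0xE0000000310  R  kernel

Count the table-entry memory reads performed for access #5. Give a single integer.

Walk each access:
#0 VA=0x905C161970E (r,kernel):
  L0: frame=0x28 idx=18 entry=0x2A007 [P=1 RW=1 US=1 PS=0]
  L1: frame=0x2A idx=23 entry=0x2C007 [P=1 RW=1 US=1 PS=0]
  L2: frame=0x2C idx=11 entry=0x2F007 [P=1 RW=1 US=1 PS=0]
  L3: frame=0x2F idx=25 entry=0x32007 [P=1 RW=1 US=1 PS=0]
  ⇒ phys 0x3270E  [4 reads]
#1 VA=0x88180C00558 (r,kernel):
  L0: frame=0x28 idx=17 entry=0x36007 [P=1 RW=1 US=1 PS=0]
  L1: frame=0x36 idx=6 entry=0x3A007 [P=1 RW=1 US=1 PS=0]
  L2: frame=0x3A idx=6 entry=0x3C007 [P=1 RW=1 US=1 PS=0]
  L3: frame=0x3C idx=0 entry=0x40007 [P=1 RW=1 US=1 PS=0]
  ⇒ phys 0x40558  [4 reads]
#2 VA=0x58083E0C5E5 (r,kernel):
  L0: frame=0x28 idx=11 entry=0x44007 [P=1 RW=1 US=1 PS=0]
  L1: frame=0x44 idx=2 entry=0x45007 [P=1 RW=1 US=1 PS=0]
  L2: frame=0x45 idx=31 entry=0x49007 [P=1 RW=1 US=1 PS=0]
  L3: frame=0x49 idx=12 entry=0x4B007 [P=1 RW=1 US=1 PS=0]
  ⇒ phys 0x4B5E5  [4 reads]
#3 VA=0xD83C3E1B0C7 (r,kernel):
  L0: frame=0x28 idx=27 entry=0x4D007 [P=1 RW=1 US=1 PS=0]
  L1: frame=0x4D idx=15 entry=0x50007 [P=1 RW=1 US=1 PS=0]
  L2: frame=0x50 idx=31 entry=0x52007 [P=1 RW=1 US=1 PS=0]
  L3: frame=0x52 idx=27 entry=0x56007 [P=1 RW=1 US=1 PS=0]
  ⇒ phys 0x560C7  [4 reads]
#4 VA=0x10141E0AC12 (r,kernel):
  L0: frame=0x28 idx=2 entry=0x59007 [P=1 RW=1 US=1 PS=0]
  L1: frame=0x59 idx=5 entry=0x5A007 [P=1 RW=1 US=1 PS=0]
  L2: frame=0x5A idx=15 entry=0x5B007 [P=1 RW=1 US=1 PS=0]
  L3: frame=0x5B idx=10 entry=0x5E007 [P=1 RW=1 US=1 PS=0]
  ⇒ phys 0x5EC12  [4 reads]
#5 VA=0xE0000000310 (r,kernel):
  L0: frame=0x28 idx=28 entry=0x2D004 [P=0 RW=0 US=1 PS=0]
  ✗ PAGE_NOT_PRESENT  [1 reads]

Entries read for #5: 1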